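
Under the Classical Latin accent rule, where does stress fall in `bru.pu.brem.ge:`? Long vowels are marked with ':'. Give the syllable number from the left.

Classical Latin: stress the penult if heavy (long vowel or closed), else the antepenult.
Weights: 2 pu L, 3 brem H, 4 ge: H.
The penult (syllable 3, brem) is heavy, so it takes stress.
Stress on syllable 3: bru.pu.ˈbrem.ge:.

3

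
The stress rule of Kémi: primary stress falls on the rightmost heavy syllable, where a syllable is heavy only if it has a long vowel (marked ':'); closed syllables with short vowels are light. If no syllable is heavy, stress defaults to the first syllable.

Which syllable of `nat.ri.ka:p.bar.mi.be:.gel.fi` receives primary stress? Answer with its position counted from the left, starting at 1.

6

Weights: 1 nat L, 2 ri L, 3 ka:p H, 4 bar L, 5 mi L, 6 be: H, 7 gel L, 8 fi L.
Heavy syllables in the domain: 3, 6. The rightmost is syllable 6 (be:).
Primary stress: syllable 6 → nat.ri.ka:p.bar.mi.ˈbe:.gel.fi.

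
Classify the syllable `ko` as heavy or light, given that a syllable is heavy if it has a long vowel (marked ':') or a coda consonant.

`ko`: short vowel, open (no coda). Short vowel, open → light.

light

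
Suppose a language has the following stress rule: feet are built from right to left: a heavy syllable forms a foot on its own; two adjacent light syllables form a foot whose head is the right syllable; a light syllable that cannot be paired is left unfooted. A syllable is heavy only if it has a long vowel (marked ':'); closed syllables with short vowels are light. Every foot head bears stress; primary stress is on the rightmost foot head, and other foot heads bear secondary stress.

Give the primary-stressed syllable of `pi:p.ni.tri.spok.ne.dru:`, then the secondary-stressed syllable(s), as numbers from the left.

primary 6, secondary 1, 3, 5

Weights: 1 pi:p H, 2 ni L, 3 tri L, 4 spok L, 5 ne L, 6 dru: H.
Parse right to left (heavy = foot alone; LL = one foot; stranded L unfooted): (ˈpi:p) (ni.ˈtri) (spok.ˈne) (ˈdru:).
Foot heads: 1, 3, 5, 6.
Primary stress on the rightmost head = syllable 6.
Secondary stress on 1, 3, 5: ˌpi:p.ni.ˌtri.spok.ˌne.ˈdru:.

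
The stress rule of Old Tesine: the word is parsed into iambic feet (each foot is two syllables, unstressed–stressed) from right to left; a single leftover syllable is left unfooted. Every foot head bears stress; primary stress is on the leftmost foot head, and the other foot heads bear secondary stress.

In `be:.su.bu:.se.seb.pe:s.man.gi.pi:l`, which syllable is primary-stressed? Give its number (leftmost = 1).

3

Parse right to left into iambic (σˈσ) feet: be: (su.ˈbu:) (se.ˈseb) (pe:s.ˈman) (gi.ˈpi:l). Syllable 1 is left unfooted.
Foot heads (stressed positions): 3, 5, 7, 9.
End Rule Leftmost: primary stress on the leftmost head = syllable 3.
Primary stress: syllable 3 → be:.su.ˈbu:.se.seb.pe:s.man.gi.pi:l.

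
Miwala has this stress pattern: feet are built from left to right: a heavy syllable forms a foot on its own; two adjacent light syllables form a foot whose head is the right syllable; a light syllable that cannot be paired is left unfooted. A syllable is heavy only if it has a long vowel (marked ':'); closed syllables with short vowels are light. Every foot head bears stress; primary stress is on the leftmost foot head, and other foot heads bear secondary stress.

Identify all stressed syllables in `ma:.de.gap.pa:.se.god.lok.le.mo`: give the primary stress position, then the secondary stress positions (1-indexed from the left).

primary 1, secondary 3, 4, 6, 8

Weights: 1 ma: H, 2 de L, 3 gap L, 4 pa: H, 5 se L, 6 god L, 7 lok L, 8 le L, 9 mo L.
Parse left to right (heavy = foot alone; LL = one foot; stranded L unfooted): (ˈma:) (de.ˈgap) (ˈpa:) (se.ˈgod) (lok.ˈle) mo.
Foot heads: 1, 3, 4, 6, 8.
Primary stress on the leftmost head = syllable 1.
Secondary stress on 3, 4, 6, 8: ˈma:.de.ˌgap.ˌpa:.se.ˌgod.lok.ˌle.mo.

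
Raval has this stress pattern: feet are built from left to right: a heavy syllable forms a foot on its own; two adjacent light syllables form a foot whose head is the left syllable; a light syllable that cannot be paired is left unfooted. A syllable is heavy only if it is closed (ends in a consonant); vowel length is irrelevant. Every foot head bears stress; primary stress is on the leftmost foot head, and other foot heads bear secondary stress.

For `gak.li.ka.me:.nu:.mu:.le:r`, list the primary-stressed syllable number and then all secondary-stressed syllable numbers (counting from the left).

primary 1, secondary 2, 4, 7

Weights: 1 gak H, 2 li L, 3 ka L, 4 me: L, 5 nu: L, 6 mu: L, 7 le:r H.
Parse left to right (heavy = foot alone; LL = one foot; stranded L unfooted): (ˈgak) (ˈli.ka) (ˈme:.nu:) mu: (ˈle:r).
Foot heads: 1, 2, 4, 7.
Primary stress on the leftmost head = syllable 1.
Secondary stress on 2, 4, 7: ˈgak.ˌli.ka.ˌme:.nu:.mu:.ˌle:r.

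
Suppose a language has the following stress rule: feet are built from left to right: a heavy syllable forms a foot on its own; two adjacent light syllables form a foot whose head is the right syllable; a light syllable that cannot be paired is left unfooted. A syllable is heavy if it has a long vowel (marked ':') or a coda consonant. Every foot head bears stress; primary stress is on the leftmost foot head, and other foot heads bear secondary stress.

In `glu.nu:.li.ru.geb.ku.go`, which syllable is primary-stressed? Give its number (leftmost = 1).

Weights: 1 glu L, 2 nu: H, 3 li L, 4 ru L, 5 geb H, 6 ku L, 7 go L.
Parse left to right (heavy = foot alone; LL = one foot; stranded L unfooted): glu (ˈnu:) (li.ˈru) (ˈgeb) (ku.ˈgo).
Foot heads: 2, 4, 5, 7.
Primary stress on the leftmost head = syllable 2.
Primary stress: syllable 2 → glu.ˈnu:.li.ru.geb.ku.go.

2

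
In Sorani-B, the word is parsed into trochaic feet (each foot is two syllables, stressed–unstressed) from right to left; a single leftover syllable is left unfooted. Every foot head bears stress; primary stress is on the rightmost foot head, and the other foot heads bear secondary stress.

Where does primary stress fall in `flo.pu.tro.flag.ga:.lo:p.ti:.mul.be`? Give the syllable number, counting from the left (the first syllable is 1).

Parse right to left into trochaic (ˈσσ) feet: flo (ˈpu.tro) (ˈflag.ga:) (ˈlo:p.ti:) (ˈmul.be). Syllable 1 is left unfooted.
Foot heads (stressed positions): 2, 4, 6, 8.
End Rule Rightmost: primary stress on the rightmost head = syllable 8.
Primary stress: syllable 8 → flo.pu.tro.flag.ga:.lo:p.ti:.ˈmul.be.

8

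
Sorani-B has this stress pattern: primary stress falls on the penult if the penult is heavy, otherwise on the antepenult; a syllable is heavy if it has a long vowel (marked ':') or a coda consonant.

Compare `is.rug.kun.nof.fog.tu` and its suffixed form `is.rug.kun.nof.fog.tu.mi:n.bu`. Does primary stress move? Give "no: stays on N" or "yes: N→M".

yes: 5→7

Base `is.rug.kun.nof.fog.tu` (6 syllables):
  Weights: 4 nof H, 5 fog H, 6 tu L.
  The penult (syllable 5, fog) is heavy, so it takes stress.
  → primary stress on syllable 5.
Suffixed `is.rug.kun.nof.fog.tu.mi:n.bu` (8 syllables):
  Weights: 6 tu L, 7 mi:n H, 8 bu L.
  The penult (syllable 7, mi:n) is heavy, so it takes stress.
  → primary stress on syllable 7.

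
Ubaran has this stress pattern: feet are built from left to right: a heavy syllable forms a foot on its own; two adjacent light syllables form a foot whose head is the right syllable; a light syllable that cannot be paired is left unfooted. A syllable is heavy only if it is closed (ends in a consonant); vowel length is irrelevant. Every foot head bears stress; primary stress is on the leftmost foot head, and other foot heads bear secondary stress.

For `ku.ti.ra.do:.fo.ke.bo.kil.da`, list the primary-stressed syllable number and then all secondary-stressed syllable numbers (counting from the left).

primary 2, secondary 4, 6, 8

Weights: 1 ku L, 2 ti L, 3 ra L, 4 do: L, 5 fo L, 6 ke L, 7 bo L, 8 kil H, 9 da L.
Parse left to right (heavy = foot alone; LL = one foot; stranded L unfooted): (ku.ˈti) (ra.ˈdo:) (fo.ˈke) bo (ˈkil) da.
Foot heads: 2, 4, 6, 8.
Primary stress on the leftmost head = syllable 2.
Secondary stress on 4, 6, 8: ku.ˈti.ra.ˌdo:.fo.ˌke.bo.ˌkil.da.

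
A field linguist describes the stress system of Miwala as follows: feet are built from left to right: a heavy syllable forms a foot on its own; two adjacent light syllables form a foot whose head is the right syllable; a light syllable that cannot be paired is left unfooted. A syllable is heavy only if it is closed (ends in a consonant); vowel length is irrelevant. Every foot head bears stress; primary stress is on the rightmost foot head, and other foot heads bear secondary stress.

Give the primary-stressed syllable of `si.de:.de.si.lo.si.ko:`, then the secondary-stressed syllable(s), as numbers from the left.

primary 6, secondary 2, 4

Weights: 1 si L, 2 de: L, 3 de L, 4 si L, 5 lo L, 6 si L, 7 ko: L.
Parse left to right (heavy = foot alone; LL = one foot; stranded L unfooted): (si.ˈde:) (de.ˈsi) (lo.ˈsi) ko:.
Foot heads: 2, 4, 6.
Primary stress on the rightmost head = syllable 6.
Secondary stress on 2, 4: si.ˌde:.de.ˌsi.lo.ˈsi.ko:.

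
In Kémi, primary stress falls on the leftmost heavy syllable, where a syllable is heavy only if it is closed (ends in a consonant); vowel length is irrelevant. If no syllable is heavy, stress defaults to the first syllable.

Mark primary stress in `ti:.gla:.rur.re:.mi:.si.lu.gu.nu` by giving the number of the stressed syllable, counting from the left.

Weights: 1 ti: L, 2 gla: L, 3 rur H, 4 re: L, 5 mi: L, 6 si L, 7 lu L, 8 gu L, 9 nu L.
Heavy syllables in the domain: 3. The leftmost is syllable 3 (rur).
Primary stress: syllable 3 → ti:.gla:.ˈrur.re:.mi:.si.lu.gu.nu.

3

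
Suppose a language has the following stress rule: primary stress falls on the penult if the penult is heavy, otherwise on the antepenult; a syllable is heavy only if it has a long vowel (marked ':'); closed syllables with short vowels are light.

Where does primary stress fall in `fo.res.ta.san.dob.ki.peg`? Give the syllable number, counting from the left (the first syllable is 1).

5

Weights: 5 dob L, 6 ki L, 7 peg L.
The penult (syllable 6, ki) is light, so stress falls on the antepenult (syllable 5, dob).
Primary stress: syllable 5 → fo.res.ta.san.ˈdob.ki.peg.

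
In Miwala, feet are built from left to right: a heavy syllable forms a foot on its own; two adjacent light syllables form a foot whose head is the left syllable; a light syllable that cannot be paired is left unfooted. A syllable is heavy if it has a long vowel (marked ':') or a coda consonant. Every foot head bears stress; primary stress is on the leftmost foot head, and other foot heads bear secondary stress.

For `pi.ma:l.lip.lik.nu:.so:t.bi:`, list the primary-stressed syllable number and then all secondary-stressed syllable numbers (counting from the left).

Weights: 1 pi L, 2 ma:l H, 3 lip H, 4 lik H, 5 nu: H, 6 so:t H, 7 bi: H.
Parse left to right (heavy = foot alone; LL = one foot; stranded L unfooted): pi (ˈma:l) (ˈlip) (ˈlik) (ˈnu:) (ˈso:t) (ˈbi:).
Foot heads: 2, 3, 4, 5, 6, 7.
Primary stress on the leftmost head = syllable 2.
Secondary stress on 3, 4, 5, 6, 7: pi.ˈma:l.ˌlip.ˌlik.ˌnu:.ˌso:t.ˌbi:.

primary 2, secondary 3, 4, 5, 6, 7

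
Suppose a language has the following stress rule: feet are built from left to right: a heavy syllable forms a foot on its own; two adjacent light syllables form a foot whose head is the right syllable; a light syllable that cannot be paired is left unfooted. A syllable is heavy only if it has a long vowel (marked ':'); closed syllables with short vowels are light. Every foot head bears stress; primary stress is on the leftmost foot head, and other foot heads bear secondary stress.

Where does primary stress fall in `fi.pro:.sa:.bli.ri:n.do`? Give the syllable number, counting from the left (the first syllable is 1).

2

Weights: 1 fi L, 2 pro: H, 3 sa: H, 4 bli L, 5 ri:n H, 6 do L.
Parse left to right (heavy = foot alone; LL = one foot; stranded L unfooted): fi (ˈpro:) (ˈsa:) bli (ˈri:n) do.
Foot heads: 2, 3, 5.
Primary stress on the leftmost head = syllable 2.
Primary stress: syllable 2 → fi.ˈpro:.sa:.bli.ri:n.do.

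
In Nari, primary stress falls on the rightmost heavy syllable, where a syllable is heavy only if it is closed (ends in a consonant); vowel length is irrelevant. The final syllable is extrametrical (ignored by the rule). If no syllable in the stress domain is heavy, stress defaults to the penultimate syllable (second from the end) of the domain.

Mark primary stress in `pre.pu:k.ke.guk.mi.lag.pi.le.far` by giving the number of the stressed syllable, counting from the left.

6

The final syllable (9, far) is extrametrical; the stress domain is syllables 1–8.
Weights: 1 pre L, 2 pu:k H, 3 ke L, 4 guk H, 5 mi L, 6 lag H, 7 pi L, 8 le L.
Heavy syllables in the domain: 2, 4, 6. The rightmost is syllable 6 (lag).
Primary stress: syllable 6 → pre.pu:k.ke.guk.mi.ˈlag.pi.le.far.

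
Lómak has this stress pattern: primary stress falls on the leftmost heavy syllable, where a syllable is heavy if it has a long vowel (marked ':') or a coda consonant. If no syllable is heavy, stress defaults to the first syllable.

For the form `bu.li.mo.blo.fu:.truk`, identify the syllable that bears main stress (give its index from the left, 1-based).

5

Weights: 1 bu L, 2 li L, 3 mo L, 4 blo L, 5 fu: H, 6 truk H.
Heavy syllables in the domain: 5, 6. The leftmost is syllable 5 (fu:).
Primary stress: syllable 5 → bu.li.mo.blo.ˈfu:.truk.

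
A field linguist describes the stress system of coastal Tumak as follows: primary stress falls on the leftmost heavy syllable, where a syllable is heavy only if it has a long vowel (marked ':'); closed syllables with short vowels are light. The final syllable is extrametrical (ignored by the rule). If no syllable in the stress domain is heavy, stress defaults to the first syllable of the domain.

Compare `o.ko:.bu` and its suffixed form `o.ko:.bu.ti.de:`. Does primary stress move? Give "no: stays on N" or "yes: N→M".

no: stays on 2

Base `o.ko:.bu` (3 syllables):
  The final syllable (3, bu) is extrametrical; the stress domain is syllables 1–2.
  Weights: 1 o L, 2 ko: H.
  Heavy syllables in the domain: 2. The leftmost is syllable 2 (ko:).
  → primary stress on syllable 2.
Suffixed `o.ko:.bu.ti.de:` (5 syllables):
  The final syllable (5, de:) is extrametrical; the stress domain is syllables 1–4.
  Weights: 1 o L, 2 ko: H, 3 bu L, 4 ti L.
  Heavy syllables in the domain: 2. The leftmost is syllable 2 (ko:).
  → primary stress on syllable 2.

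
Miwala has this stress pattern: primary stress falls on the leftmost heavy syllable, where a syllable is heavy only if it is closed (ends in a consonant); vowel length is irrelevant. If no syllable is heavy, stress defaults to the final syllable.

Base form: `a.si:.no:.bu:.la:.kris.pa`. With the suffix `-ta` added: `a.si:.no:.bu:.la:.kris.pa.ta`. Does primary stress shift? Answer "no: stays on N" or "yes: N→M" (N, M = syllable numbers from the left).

Base `a.si:.no:.bu:.la:.kris.pa` (7 syllables):
  Weights: 1 a L, 2 si: L, 3 no: L, 4 bu: L, 5 la: L, 6 kris H, 7 pa L.
  Heavy syllables in the domain: 6. The leftmost is syllable 6 (kris).
  → primary stress on syllable 6.
Suffixed `a.si:.no:.bu:.la:.kris.pa.ta` (8 syllables):
  Weights: 1 a L, 2 si: L, 3 no: L, 4 bu: L, 5 la: L, 6 kris H, 7 pa L, 8 ta L.
  Heavy syllables in the domain: 6. The leftmost is syllable 6 (kris).
  → primary stress on syllable 6.

no: stays on 6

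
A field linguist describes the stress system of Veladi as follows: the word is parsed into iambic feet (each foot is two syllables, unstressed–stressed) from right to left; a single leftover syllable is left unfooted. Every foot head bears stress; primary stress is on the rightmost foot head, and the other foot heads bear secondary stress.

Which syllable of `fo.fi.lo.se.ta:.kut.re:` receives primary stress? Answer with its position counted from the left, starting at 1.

Parse right to left into iambic (σˈσ) feet: fo (fi.ˈlo) (se.ˈta:) (kut.ˈre:). Syllable 1 is left unfooted.
Foot heads (stressed positions): 3, 5, 7.
End Rule Rightmost: primary stress on the rightmost head = syllable 7.
Primary stress: syllable 7 → fo.fi.lo.se.ta:.kut.ˈre:.

7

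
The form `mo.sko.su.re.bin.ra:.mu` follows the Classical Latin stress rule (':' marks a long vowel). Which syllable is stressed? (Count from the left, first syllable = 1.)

Classical Latin: stress the penult if heavy (long vowel or closed), else the antepenult.
Weights: 5 bin H, 6 ra: H, 7 mu L.
The penult (syllable 6, ra:) is heavy, so it takes stress.
Stress on syllable 6: mo.sko.su.re.bin.ˈra:.mu.

6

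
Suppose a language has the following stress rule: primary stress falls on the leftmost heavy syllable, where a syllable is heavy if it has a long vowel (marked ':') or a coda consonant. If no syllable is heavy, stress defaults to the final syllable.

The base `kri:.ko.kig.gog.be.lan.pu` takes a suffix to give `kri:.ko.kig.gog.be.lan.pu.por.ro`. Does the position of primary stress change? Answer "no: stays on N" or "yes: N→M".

no: stays on 1

Base `kri:.ko.kig.gog.be.lan.pu` (7 syllables):
  Weights: 1 kri: H, 2 ko L, 3 kig H, 4 gog H, 5 be L, 6 lan H, 7 pu L.
  Heavy syllables in the domain: 1, 3, 4, 6. The leftmost is syllable 1 (kri:).
  → primary stress on syllable 1.
Suffixed `kri:.ko.kig.gog.be.lan.pu.por.ro` (9 syllables):
  Weights: 1 kri: H, 2 ko L, 3 kig H, 4 gog H, 5 be L, 6 lan H, 7 pu L, 8 por H, 9 ro L.
  Heavy syllables in the domain: 1, 3, 4, 6, 8. The leftmost is syllable 1 (kri:).
  → primary stress on syllable 1.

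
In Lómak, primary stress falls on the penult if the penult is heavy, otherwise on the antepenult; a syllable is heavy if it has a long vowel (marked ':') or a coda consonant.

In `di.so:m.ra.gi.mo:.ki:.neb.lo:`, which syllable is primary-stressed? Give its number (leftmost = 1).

Weights: 6 ki: H, 7 neb H, 8 lo: H.
The penult (syllable 7, neb) is heavy, so it takes stress.
Primary stress: syllable 7 → di.so:m.ra.gi.mo:.ki:.ˈneb.lo:.

7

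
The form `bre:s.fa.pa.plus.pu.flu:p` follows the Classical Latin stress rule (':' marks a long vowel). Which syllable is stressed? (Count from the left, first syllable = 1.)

Classical Latin: stress the penult if heavy (long vowel or closed), else the antepenult.
Weights: 4 plus H, 5 pu L, 6 flu:p H.
The penult (syllable 5, pu) is light, so stress falls on the antepenult (syllable 4, plus).
Stress on syllable 4: bre:s.fa.pa.ˈplus.pu.flu:p.

4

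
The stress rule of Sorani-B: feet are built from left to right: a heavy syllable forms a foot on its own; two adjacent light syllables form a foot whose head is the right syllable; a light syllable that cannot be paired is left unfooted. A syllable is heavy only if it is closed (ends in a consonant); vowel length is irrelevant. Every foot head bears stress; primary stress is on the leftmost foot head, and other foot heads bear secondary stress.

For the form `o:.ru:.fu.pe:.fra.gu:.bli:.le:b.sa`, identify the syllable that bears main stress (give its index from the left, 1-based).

2

Weights: 1 o: L, 2 ru: L, 3 fu L, 4 pe: L, 5 fra L, 6 gu: L, 7 bli: L, 8 le:b H, 9 sa L.
Parse left to right (heavy = foot alone; LL = one foot; stranded L unfooted): (o:.ˈru:) (fu.ˈpe:) (fra.ˈgu:) bli: (ˈle:b) sa.
Foot heads: 2, 4, 6, 8.
Primary stress on the leftmost head = syllable 2.
Primary stress: syllable 2 → o:.ˈru:.fu.pe:.fra.gu:.bli:.le:b.sa.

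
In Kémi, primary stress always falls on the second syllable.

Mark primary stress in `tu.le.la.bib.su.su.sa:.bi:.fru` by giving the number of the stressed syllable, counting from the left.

2

The word has 9 syllables; the second syllable is syllable 2 (le).
Primary stress: syllable 2 → tu.ˈle.la.bib.su.su.sa:.bi:.fru.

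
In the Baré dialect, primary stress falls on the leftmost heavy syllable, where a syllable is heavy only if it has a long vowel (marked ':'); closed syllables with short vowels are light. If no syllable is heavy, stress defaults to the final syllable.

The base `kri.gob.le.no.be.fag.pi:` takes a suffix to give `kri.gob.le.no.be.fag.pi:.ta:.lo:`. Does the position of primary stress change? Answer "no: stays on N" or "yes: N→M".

no: stays on 7

Base `kri.gob.le.no.be.fag.pi:` (7 syllables):
  Weights: 1 kri L, 2 gob L, 3 le L, 4 no L, 5 be L, 6 fag L, 7 pi: H.
  Heavy syllables in the domain: 7. The leftmost is syllable 7 (pi:).
  → primary stress on syllable 7.
Suffixed `kri.gob.le.no.be.fag.pi:.ta:.lo:` (9 syllables):
  Weights: 1 kri L, 2 gob L, 3 le L, 4 no L, 5 be L, 6 fag L, 7 pi: H, 8 ta: H, 9 lo: H.
  Heavy syllables in the domain: 7, 8, 9. The leftmost is syllable 7 (pi:).
  → primary stress on syllable 7.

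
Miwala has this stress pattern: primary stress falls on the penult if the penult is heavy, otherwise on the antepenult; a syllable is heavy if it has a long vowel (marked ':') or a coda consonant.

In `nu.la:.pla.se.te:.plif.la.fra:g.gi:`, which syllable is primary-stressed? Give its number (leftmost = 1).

8

Weights: 7 la L, 8 fra:g H, 9 gi: H.
The penult (syllable 8, fra:g) is heavy, so it takes stress.
Primary stress: syllable 8 → nu.la:.pla.se.te:.plif.la.ˈfra:g.gi:.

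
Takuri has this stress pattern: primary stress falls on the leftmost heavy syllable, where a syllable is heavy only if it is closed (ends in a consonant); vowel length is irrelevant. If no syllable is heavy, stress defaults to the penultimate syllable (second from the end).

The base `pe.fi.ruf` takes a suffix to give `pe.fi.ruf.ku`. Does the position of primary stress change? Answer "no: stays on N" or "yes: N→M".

Base `pe.fi.ruf` (3 syllables):
  Weights: 1 pe L, 2 fi L, 3 ruf H.
  Heavy syllables in the domain: 3. The leftmost is syllable 3 (ruf).
  → primary stress on syllable 3.
Suffixed `pe.fi.ruf.ku` (4 syllables):
  Weights: 1 pe L, 2 fi L, 3 ruf H, 4 ku L.
  Heavy syllables in the domain: 3. The leftmost is syllable 3 (ruf).
  → primary stress on syllable 3.

no: stays on 3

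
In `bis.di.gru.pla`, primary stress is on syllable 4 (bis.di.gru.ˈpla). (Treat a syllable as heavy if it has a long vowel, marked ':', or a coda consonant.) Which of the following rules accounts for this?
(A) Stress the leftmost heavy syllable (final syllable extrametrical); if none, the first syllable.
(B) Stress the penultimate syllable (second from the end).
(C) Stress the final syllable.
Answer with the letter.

Rule A → syllable 1 (observed: 4).
Rule B → syllable 3 (observed: 4).
Rule C → syllable 4 ✓.

C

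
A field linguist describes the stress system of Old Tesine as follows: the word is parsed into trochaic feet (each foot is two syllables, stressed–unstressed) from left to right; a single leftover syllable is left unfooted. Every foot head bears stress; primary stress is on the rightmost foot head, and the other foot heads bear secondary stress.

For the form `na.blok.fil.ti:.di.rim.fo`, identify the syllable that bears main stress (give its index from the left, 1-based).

5

Parse left to right into trochaic (ˈσσ) feet: (ˈna.blok) (ˈfil.ti:) (ˈdi.rim) fo. Syllable 7 is left unfooted.
Foot heads (stressed positions): 1, 3, 5.
End Rule Rightmost: primary stress on the rightmost head = syllable 5.
Primary stress: syllable 5 → na.blok.fil.ti:.ˈdi.rim.fo.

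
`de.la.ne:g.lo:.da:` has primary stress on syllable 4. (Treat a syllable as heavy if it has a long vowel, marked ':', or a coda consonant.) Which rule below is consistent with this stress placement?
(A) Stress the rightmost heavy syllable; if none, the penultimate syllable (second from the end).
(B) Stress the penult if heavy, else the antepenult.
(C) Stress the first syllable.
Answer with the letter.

B

Rule A → syllable 5 (observed: 4).
Rule B → syllable 4 ✓.
Rule C → syllable 1 (observed: 4).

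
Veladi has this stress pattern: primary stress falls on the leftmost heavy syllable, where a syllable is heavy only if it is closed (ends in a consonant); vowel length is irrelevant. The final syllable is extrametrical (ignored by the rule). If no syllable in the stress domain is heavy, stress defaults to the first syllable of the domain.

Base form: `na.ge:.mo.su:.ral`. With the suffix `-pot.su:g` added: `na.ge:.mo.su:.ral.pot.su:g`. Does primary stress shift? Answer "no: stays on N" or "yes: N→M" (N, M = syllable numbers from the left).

yes: 1→5

Base `na.ge:.mo.su:.ral` (5 syllables):
  The final syllable (5, ral) is extrametrical; the stress domain is syllables 1–4.
  Weights: 1 na L, 2 ge: L, 3 mo L, 4 su: L.
  No heavy syllable in the domain; default to the first syllable of the domain = syllable 1.
  → primary stress on syllable 1.
Suffixed `na.ge:.mo.su:.ral.pot.su:g` (7 syllables):
  The final syllable (7, su:g) is extrametrical; the stress domain is syllables 1–6.
  Weights: 1 na L, 2 ge: L, 3 mo L, 4 su: L, 5 ral H, 6 pot H.
  Heavy syllables in the domain: 5, 6. The leftmost is syllable 5 (ral).
  → primary stress on syllable 5.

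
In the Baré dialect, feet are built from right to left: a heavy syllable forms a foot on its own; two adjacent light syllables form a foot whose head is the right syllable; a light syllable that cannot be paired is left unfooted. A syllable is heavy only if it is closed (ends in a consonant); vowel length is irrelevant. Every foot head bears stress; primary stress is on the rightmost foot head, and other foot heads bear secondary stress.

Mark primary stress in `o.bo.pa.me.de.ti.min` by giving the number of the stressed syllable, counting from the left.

7

Weights: 1 o L, 2 bo L, 3 pa L, 4 me L, 5 de L, 6 ti L, 7 min H.
Parse right to left (heavy = foot alone; LL = one foot; stranded L unfooted): (o.ˈbo) (pa.ˈme) (de.ˈti) (ˈmin).
Foot heads: 2, 4, 6, 7.
Primary stress on the rightmost head = syllable 7.
Primary stress: syllable 7 → o.bo.pa.me.de.ti.ˈmin.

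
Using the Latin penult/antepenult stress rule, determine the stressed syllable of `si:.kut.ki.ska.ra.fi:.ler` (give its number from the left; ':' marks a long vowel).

6

Classical Latin: stress the penult if heavy (long vowel or closed), else the antepenult.
Weights: 5 ra L, 6 fi: H, 7 ler H.
The penult (syllable 6, fi:) is heavy, so it takes stress.
Stress on syllable 6: si:.kut.ki.ska.ra.ˈfi:.ler.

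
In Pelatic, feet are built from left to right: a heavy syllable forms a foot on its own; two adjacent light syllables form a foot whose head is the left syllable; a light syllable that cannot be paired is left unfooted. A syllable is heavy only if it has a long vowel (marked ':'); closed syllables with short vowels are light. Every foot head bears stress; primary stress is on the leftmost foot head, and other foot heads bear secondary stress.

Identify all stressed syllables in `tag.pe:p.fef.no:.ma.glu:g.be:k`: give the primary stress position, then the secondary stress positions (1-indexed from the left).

primary 2, secondary 4, 6, 7

Weights: 1 tag L, 2 pe:p H, 3 fef L, 4 no: H, 5 ma L, 6 glu:g H, 7 be:k H.
Parse left to right (heavy = foot alone; LL = one foot; stranded L unfooted): tag (ˈpe:p) fef (ˈno:) ma (ˈglu:g) (ˈbe:k).
Foot heads: 2, 4, 6, 7.
Primary stress on the leftmost head = syllable 2.
Secondary stress on 4, 6, 7: tag.ˈpe:p.fef.ˌno:.ma.ˌglu:g.ˌbe:k.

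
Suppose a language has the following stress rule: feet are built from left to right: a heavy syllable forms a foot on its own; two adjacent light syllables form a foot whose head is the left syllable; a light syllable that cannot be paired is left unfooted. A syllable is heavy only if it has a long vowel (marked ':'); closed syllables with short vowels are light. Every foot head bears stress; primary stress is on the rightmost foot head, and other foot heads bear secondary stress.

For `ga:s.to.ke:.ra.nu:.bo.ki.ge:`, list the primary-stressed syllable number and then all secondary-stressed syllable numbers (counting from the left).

primary 8, secondary 1, 3, 5, 6

Weights: 1 ga:s H, 2 to L, 3 ke: H, 4 ra L, 5 nu: H, 6 bo L, 7 ki L, 8 ge: H.
Parse left to right (heavy = foot alone; LL = one foot; stranded L unfooted): (ˈga:s) to (ˈke:) ra (ˈnu:) (ˈbo.ki) (ˈge:).
Foot heads: 1, 3, 5, 6, 8.
Primary stress on the rightmost head = syllable 8.
Secondary stress on 1, 3, 5, 6: ˌga:s.to.ˌke:.ra.ˌnu:.ˌbo.ki.ˈge:.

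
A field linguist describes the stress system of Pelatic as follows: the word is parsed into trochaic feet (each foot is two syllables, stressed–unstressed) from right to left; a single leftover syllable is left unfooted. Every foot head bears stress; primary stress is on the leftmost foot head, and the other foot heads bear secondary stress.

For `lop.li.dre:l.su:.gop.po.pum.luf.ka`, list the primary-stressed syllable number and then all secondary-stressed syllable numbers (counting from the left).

Parse right to left into trochaic (ˈσσ) feet: lop (ˈli.dre:l) (ˈsu:.gop) (ˈpo.pum) (ˈluf.ka). Syllable 1 is left unfooted.
Foot heads (stressed positions): 2, 4, 6, 8.
End Rule Leftmost: primary stress on the leftmost head = syllable 2.
Secondary stress on 4, 6, 8: lop.ˈli.dre:l.ˌsu:.gop.ˌpo.pum.ˌluf.ka.

primary 2, secondary 4, 6, 8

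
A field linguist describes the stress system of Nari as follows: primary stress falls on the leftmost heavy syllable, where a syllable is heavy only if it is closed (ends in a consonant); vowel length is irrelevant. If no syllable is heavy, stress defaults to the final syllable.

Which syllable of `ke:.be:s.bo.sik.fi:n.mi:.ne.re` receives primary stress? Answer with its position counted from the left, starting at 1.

Weights: 1 ke: L, 2 be:s H, 3 bo L, 4 sik H, 5 fi:n H, 6 mi: L, 7 ne L, 8 re L.
Heavy syllables in the domain: 2, 4, 5. The leftmost is syllable 2 (be:s).
Primary stress: syllable 2 → ke:.ˈbe:s.bo.sik.fi:n.mi:.ne.re.

2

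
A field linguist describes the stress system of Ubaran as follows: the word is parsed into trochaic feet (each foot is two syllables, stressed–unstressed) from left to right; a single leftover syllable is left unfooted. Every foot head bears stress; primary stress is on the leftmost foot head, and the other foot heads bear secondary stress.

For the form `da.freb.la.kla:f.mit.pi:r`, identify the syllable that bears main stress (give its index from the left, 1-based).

Parse left to right into trochaic (ˈσσ) feet: (ˈda.freb) (ˈla.kla:f) (ˈmit.pi:r).
Foot heads (stressed positions): 1, 3, 5.
End Rule Leftmost: primary stress on the leftmost head = syllable 1.
Primary stress: syllable 1 → ˈda.freb.la.kla:f.mit.pi:r.

1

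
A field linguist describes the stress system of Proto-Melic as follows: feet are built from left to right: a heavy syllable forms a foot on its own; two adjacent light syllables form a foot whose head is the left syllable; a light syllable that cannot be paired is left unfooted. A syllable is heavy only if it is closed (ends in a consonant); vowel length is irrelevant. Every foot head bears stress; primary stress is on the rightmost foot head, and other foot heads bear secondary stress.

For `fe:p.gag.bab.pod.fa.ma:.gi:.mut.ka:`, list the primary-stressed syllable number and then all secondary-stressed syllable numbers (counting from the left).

primary 8, secondary 1, 2, 3, 4, 5

Weights: 1 fe:p H, 2 gag H, 3 bab H, 4 pod H, 5 fa L, 6 ma: L, 7 gi: L, 8 mut H, 9 ka: L.
Parse left to right (heavy = foot alone; LL = one foot; stranded L unfooted): (ˈfe:p) (ˈgag) (ˈbab) (ˈpod) (ˈfa.ma:) gi: (ˈmut) ka:.
Foot heads: 1, 2, 3, 4, 5, 8.
Primary stress on the rightmost head = syllable 8.
Secondary stress on 1, 2, 3, 4, 5: ˌfe:p.ˌgag.ˌbab.ˌpod.ˌfa.ma:.gi:.ˈmut.ka:.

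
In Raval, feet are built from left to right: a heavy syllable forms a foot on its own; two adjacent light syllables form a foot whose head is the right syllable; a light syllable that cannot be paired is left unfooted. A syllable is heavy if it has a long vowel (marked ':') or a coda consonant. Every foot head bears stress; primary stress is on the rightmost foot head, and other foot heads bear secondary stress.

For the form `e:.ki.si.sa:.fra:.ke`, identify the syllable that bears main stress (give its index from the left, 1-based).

5

Weights: 1 e: H, 2 ki L, 3 si L, 4 sa: H, 5 fra: H, 6 ke L.
Parse left to right (heavy = foot alone; LL = one foot; stranded L unfooted): (ˈe:) (ki.ˈsi) (ˈsa:) (ˈfra:) ke.
Foot heads: 1, 3, 4, 5.
Primary stress on the rightmost head = syllable 5.
Primary stress: syllable 5 → e:.ki.si.sa:.ˈfra:.ke.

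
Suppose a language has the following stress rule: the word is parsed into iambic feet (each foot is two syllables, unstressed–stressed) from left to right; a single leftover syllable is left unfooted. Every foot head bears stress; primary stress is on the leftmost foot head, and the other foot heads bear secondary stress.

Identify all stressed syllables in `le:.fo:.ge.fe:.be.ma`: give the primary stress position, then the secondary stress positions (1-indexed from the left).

Parse left to right into iambic (σˈσ) feet: (le:.ˈfo:) (ge.ˈfe:) (be.ˈma).
Foot heads (stressed positions): 2, 4, 6.
End Rule Leftmost: primary stress on the leftmost head = syllable 2.
Secondary stress on 4, 6: le:.ˈfo:.ge.ˌfe:.be.ˌma.

primary 2, secondary 4, 6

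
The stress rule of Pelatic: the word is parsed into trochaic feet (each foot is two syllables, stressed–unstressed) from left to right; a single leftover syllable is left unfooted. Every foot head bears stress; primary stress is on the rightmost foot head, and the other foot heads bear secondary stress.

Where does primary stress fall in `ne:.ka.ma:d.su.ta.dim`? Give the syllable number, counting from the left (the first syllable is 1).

5

Parse left to right into trochaic (ˈσσ) feet: (ˈne:.ka) (ˈma:d.su) (ˈta.dim).
Foot heads (stressed positions): 1, 3, 5.
End Rule Rightmost: primary stress on the rightmost head = syllable 5.
Primary stress: syllable 5 → ne:.ka.ma:d.su.ˈta.dim.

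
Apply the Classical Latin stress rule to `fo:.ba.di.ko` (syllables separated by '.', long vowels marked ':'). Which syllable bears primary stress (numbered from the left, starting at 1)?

Classical Latin: stress the penult if heavy (long vowel or closed), else the antepenult.
Weights: 2 ba L, 3 di L, 4 ko L.
The penult (syllable 3, di) is light, so stress falls on the antepenult (syllable 2, ba).
Stress on syllable 2: fo:.ˈba.di.ko.

2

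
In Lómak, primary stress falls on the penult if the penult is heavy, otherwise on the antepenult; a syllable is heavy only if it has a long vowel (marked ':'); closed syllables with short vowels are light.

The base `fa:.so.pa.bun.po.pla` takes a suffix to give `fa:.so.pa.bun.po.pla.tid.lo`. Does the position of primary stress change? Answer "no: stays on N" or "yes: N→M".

Base `fa:.so.pa.bun.po.pla` (6 syllables):
  Weights: 4 bun L, 5 po L, 6 pla L.
  The penult (syllable 5, po) is light, so stress falls on the antepenult (syllable 4, bun).
  → primary stress on syllable 4.
Suffixed `fa:.so.pa.bun.po.pla.tid.lo` (8 syllables):
  Weights: 6 pla L, 7 tid L, 8 lo L.
  The penult (syllable 7, tid) is light, so stress falls on the antepenult (syllable 6, pla).
  → primary stress on syllable 6.

yes: 4→6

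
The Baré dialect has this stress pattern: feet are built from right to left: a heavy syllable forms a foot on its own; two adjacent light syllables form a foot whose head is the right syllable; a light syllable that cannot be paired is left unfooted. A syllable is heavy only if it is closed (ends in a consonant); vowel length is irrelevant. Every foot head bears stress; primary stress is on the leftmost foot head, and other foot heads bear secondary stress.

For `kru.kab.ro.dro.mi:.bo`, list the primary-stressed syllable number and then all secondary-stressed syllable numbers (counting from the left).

primary 2, secondary 4, 6

Weights: 1 kru L, 2 kab H, 3 ro L, 4 dro L, 5 mi: L, 6 bo L.
Parse right to left (heavy = foot alone; LL = one foot; stranded L unfooted): kru (ˈkab) (ro.ˈdro) (mi:.ˈbo).
Foot heads: 2, 4, 6.
Primary stress on the leftmost head = syllable 2.
Secondary stress on 4, 6: kru.ˈkab.ro.ˌdro.mi:.ˌbo.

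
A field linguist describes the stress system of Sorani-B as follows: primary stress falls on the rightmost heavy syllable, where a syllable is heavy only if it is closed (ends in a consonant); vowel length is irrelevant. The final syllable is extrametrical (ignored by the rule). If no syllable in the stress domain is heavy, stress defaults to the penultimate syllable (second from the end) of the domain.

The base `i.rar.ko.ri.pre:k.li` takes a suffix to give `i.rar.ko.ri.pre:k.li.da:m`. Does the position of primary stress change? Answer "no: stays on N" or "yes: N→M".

Base `i.rar.ko.ri.pre:k.li` (6 syllables):
  The final syllable (6, li) is extrametrical; the stress domain is syllables 1–5.
  Weights: 1 i L, 2 rar H, 3 ko L, 4 ri L, 5 pre:k H.
  Heavy syllables in the domain: 2, 5. The rightmost is syllable 5 (pre:k).
  → primary stress on syllable 5.
Suffixed `i.rar.ko.ri.pre:k.li.da:m` (7 syllables):
  The final syllable (7, da:m) is extrametrical; the stress domain is syllables 1–6.
  Weights: 1 i L, 2 rar H, 3 ko L, 4 ri L, 5 pre:k H, 6 li L.
  Heavy syllables in the domain: 2, 5. The rightmost is syllable 5 (pre:k).
  → primary stress on syllable 5.

no: stays on 5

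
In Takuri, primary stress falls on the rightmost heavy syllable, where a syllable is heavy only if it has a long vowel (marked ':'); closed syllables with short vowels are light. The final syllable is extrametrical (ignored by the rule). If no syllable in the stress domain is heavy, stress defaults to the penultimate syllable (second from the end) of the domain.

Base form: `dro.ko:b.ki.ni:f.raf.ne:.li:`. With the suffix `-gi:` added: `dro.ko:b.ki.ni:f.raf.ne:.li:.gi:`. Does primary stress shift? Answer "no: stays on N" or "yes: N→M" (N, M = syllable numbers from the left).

Base `dro.ko:b.ki.ni:f.raf.ne:.li:` (7 syllables):
  The final syllable (7, li:) is extrametrical; the stress domain is syllables 1–6.
  Weights: 1 dro L, 2 ko:b H, 3 ki L, 4 ni:f H, 5 raf L, 6 ne: H.
  Heavy syllables in the domain: 2, 4, 6. The rightmost is syllable 6 (ne:).
  → primary stress on syllable 6.
Suffixed `dro.ko:b.ki.ni:f.raf.ne:.li:.gi:` (8 syllables):
  The final syllable (8, gi:) is extrametrical; the stress domain is syllables 1–7.
  Weights: 1 dro L, 2 ko:b H, 3 ki L, 4 ni:f H, 5 raf L, 6 ne: H, 7 li: H.
  Heavy syllables in the domain: 2, 4, 6, 7. The rightmost is syllable 7 (li:).
  → primary stress on syllable 7.

yes: 6→7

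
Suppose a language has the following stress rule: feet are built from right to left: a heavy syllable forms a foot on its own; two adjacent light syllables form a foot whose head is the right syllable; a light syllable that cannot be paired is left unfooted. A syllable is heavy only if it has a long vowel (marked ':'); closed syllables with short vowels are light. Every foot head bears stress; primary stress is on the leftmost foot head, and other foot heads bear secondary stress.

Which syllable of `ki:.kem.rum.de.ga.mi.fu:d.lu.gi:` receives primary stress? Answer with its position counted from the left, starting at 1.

1

Weights: 1 ki: H, 2 kem L, 3 rum L, 4 de L, 5 ga L, 6 mi L, 7 fu:d H, 8 lu L, 9 gi: H.
Parse right to left (heavy = foot alone; LL = one foot; stranded L unfooted): (ˈki:) kem (rum.ˈde) (ga.ˈmi) (ˈfu:d) lu (ˈgi:).
Foot heads: 1, 4, 6, 7, 9.
Primary stress on the leftmost head = syllable 1.
Primary stress: syllable 1 → ˈki:.kem.rum.de.ga.mi.fu:d.lu.gi:.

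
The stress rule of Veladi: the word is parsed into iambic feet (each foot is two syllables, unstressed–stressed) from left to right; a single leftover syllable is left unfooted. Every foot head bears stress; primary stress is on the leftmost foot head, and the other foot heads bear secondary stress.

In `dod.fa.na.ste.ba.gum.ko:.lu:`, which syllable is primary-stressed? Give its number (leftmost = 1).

Parse left to right into iambic (σˈσ) feet: (dod.ˈfa) (na.ˈste) (ba.ˈgum) (ko:.ˈlu:).
Foot heads (stressed positions): 2, 4, 6, 8.
End Rule Leftmost: primary stress on the leftmost head = syllable 2.
Primary stress: syllable 2 → dod.ˈfa.na.ste.ba.gum.ko:.lu:.

2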